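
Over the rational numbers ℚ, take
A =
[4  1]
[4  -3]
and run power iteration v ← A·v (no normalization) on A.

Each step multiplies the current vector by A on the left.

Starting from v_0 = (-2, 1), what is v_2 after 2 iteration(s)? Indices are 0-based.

v_0 = (-2, 1).
v_1 = A·v_0 = (-7, -11).
v_2 = A·v_1 = (-39, 5).

v_2 = (-39, 5)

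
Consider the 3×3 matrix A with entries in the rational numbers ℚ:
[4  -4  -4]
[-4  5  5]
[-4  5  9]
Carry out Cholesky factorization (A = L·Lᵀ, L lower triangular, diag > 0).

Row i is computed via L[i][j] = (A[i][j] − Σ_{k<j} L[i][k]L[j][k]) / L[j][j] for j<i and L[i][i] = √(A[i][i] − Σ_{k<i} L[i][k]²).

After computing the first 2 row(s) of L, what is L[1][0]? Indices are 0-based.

Step 1: L[0][0] = √(4) = 2.
  L[1][0] = (-4) / L[0][0] = -2.
Step 2: L[1][1] = √(1) = 1.

L[1][0] = -2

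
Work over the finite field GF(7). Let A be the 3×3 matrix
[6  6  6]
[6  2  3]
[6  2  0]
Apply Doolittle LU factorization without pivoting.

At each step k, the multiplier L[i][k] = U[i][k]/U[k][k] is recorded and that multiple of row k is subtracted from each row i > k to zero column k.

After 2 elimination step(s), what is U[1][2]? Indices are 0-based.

U[1][2] = 4

Step 1: pivot at (0,0) is 6.
  row1 ← row1 − (1)·row0  ⇒  L[1][0]=1, U row1=(0, 3, 4)
  row2 ← row2 − (1)·row0  ⇒  L[2][0]=1, U row2=(0, 3, 1)
Step 2: pivot at (1,1) is 3.
  row2 ← row2 − (1)·row1  ⇒  L[2][1]=1, U row2=(0, 0, 4)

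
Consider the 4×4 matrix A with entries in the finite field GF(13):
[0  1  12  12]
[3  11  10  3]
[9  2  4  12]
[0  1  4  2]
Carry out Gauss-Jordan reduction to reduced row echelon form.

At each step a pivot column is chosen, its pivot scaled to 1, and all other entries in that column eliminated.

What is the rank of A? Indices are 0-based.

rank = 4

step 1: exchange rows 0,1
step 1: normalize row 0 (÷3) = (1, 8, 12, 1)
  row 2: subtract 9×row0 = (0, 8, 0, 3)
step 2: normalize row 1 (÷1) = (0, 1, 12, 12)
  row 0: subtract 8×row1 = (1, 0, 7, 9)
  row 2: subtract 8×row1 = (0, 0, 8, 11)
  row 3: subtract 1×row1 = (0, 0, 5, 3)
step 3: normalize row 2 (÷8) = (0, 0, 1, 3)
  row 0: subtract 7×row2 = (1, 0, 0, 1)
  row 1: subtract 12×row2 = (0, 1, 0, 2)
  row 3: subtract 5×row2 = (0, 0, 0, 1)
step 4: normalize row 3 (÷1) = (0, 0, 0, 1)
  row 0: subtract 1×row3 = (1, 0, 0, 0)
  row 1: subtract 2×row3 = (0, 1, 0, 0)
  row 2: subtract 3×row3 = (0, 0, 1, 0)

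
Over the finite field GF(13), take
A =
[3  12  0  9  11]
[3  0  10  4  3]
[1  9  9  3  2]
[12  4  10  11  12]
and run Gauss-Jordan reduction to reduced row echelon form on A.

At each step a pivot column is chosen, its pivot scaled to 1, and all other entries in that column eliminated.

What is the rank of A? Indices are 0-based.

rank = 4

step 1: normalize row 0 (÷3) = (1, 4, 0, 3, 8)
  row 1: subtract 3×row0 = (0, 1, 10, 8, 5)
  row 2: subtract 1×row0 = (0, 5, 9, 0, 7)
  row 3: subtract 12×row0 = (0, 8, 10, 1, 7)
step 2: normalize row 1 (÷1) = (0, 1, 10, 8, 5)
  row 0: subtract 4×row1 = (1, 0, 12, 10, 1)
  row 2: subtract 5×row1 = (0, 0, 11, 12, 8)
  row 3: subtract 8×row1 = (0, 0, 8, 2, 6)
step 3: normalize row 2 (÷11) = (0, 0, 1, 7, 9)
  row 0: subtract 12×row2 = (1, 0, 0, 4, 10)
  row 1: subtract 10×row2 = (0, 1, 0, 3, 6)
  row 3: subtract 8×row2 = (0, 0, 0, 11, 12)
step 4: normalize row 3 (÷11) = (0, 0, 0, 1, 7)
  row 0: subtract 4×row3 = (1, 0, 0, 0, 8)
  row 1: subtract 3×row3 = (0, 1, 0, 0, 11)
  row 2: subtract 7×row3 = (0, 0, 1, 0, 12)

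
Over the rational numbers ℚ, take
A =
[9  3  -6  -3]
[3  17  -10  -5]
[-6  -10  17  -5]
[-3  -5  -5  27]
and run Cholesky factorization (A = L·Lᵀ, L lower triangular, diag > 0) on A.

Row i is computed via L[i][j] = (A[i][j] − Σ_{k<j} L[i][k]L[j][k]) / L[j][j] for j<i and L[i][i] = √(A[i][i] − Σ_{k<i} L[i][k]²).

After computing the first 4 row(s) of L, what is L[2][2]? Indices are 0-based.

L[2][2] = 3

Step 1: L[0][0] = √(9) = 3.
  L[1][0] = (3) / L[0][0] = 1.
Step 2: L[1][1] = √(16) = 4.
  L[2][0] = (-6) / L[0][0] = -2.
  L[2][1] = (-8) / L[1][1] = -2.
Step 3: L[2][2] = √(9) = 3.
  L[3][0] = (-3) / L[0][0] = -1.
  L[3][1] = (-4) / L[1][1] = -1.
  L[3][2] = (-9) / L[2][2] = -3.
Step 4: L[3][3] = √(16) = 4.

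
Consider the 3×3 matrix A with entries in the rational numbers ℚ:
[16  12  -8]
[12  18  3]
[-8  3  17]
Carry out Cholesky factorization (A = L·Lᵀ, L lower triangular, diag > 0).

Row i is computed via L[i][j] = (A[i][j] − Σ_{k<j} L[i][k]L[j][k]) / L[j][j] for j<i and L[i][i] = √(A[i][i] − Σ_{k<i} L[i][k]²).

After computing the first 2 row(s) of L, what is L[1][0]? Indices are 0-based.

Step 1: L[0][0] = √(16) = 4.
  L[1][0] = (12) / L[0][0] = 3.
Step 2: L[1][1] = √(9) = 3.

L[1][0] = 3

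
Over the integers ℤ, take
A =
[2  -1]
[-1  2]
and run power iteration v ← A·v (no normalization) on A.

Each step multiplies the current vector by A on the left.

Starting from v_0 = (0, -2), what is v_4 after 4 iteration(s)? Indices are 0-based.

v_0 = (0, -2).
v_1 = A·v_0 = (2, -4).
v_2 = A·v_1 = (8, -10).
v_3 = A·v_2 = (26, -28).
v_4 = A·v_3 = (80, -82).

v_4 = (80, -82)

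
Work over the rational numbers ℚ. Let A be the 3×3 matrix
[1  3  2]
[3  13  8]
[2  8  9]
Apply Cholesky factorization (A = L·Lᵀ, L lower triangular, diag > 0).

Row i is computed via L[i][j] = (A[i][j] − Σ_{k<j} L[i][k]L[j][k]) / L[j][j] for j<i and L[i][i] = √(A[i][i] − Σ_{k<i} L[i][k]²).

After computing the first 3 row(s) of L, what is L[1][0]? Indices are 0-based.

L[1][0] = 3

Step 1: L[0][0] = √(1) = 1.
  L[1][0] = (3) / L[0][0] = 3.
Step 2: L[1][1] = √(4) = 2.
  L[2][0] = (2) / L[0][0] = 2.
  L[2][1] = (2) / L[1][1] = 1.
Step 3: L[2][2] = √(4) = 2.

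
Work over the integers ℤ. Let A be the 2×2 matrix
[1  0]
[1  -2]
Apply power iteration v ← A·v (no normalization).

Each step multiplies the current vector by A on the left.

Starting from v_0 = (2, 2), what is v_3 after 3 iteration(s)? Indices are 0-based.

v_3 = (2, -10)

v_0 = (2, 2).
v_1 = A·v_0 = (2, -2).
v_2 = A·v_1 = (2, 6).
v_3 = A·v_2 = (2, -10).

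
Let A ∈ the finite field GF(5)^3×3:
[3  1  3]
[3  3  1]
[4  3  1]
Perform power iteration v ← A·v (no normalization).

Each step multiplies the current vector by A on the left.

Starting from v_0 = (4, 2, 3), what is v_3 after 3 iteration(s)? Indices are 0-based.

v_3 = (2, 1, 1)

v_0 = (4, 2, 3).
v_1 = A·v_0 = (3, 1, 0).
v_2 = A·v_1 = (0, 2, 0).
v_3 = A·v_2 = (2, 1, 1).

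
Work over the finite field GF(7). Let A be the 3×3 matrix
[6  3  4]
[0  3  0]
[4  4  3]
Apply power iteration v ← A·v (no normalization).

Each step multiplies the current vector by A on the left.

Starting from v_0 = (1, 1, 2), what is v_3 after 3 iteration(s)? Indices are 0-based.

v_0 = (1, 1, 2).
v_1 = A·v_0 = (3, 3, 0).
v_2 = A·v_1 = (6, 2, 3).
v_3 = A·v_2 = (5, 6, 6).

v_3 = (5, 6, 6)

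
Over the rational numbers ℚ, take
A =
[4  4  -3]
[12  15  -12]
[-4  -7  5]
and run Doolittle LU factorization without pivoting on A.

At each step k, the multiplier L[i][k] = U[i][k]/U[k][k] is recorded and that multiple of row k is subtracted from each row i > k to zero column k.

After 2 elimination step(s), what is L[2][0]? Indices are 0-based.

L[2][0] = -1

[col 0] pivot 4
  R1 -= 3*R0 → (0, 3, -3)  (L[1][0] := 3)
  R2 -= -1*R0 → (0, -3, 2)  (L[2][0] := -1)
[col 1] pivot 3
  R2 -= -1*R1 → (0, 0, -1)  (L[2][1] := -1)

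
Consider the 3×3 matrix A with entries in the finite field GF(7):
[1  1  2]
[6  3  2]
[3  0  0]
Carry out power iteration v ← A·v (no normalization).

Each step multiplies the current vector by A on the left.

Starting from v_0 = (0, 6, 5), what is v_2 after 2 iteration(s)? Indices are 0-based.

v_2 = (2, 5, 6)

v_0 = (0, 6, 5).
v_1 = A·v_0 = (2, 0, 0).
v_2 = A·v_1 = (2, 5, 6).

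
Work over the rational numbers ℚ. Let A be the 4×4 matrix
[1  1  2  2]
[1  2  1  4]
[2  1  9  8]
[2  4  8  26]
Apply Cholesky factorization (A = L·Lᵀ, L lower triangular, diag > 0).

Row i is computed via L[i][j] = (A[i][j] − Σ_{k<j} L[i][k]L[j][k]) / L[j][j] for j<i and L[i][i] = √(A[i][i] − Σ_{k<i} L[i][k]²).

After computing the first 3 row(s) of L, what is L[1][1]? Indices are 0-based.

Step 1: L[0][0] = √(1) = 1.
  L[1][0] = (1) / L[0][0] = 1.
Step 2: L[1][1] = √(1) = 1.
  L[2][0] = (2) / L[0][0] = 2.
  L[2][1] = (-1) / L[1][1] = -1.
Step 3: L[2][2] = √(4) = 2.

L[1][1] = 1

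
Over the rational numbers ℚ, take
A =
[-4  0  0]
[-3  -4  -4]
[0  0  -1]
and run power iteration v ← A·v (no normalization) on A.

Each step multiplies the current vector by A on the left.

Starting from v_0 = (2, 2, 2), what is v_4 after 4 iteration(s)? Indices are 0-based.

v_0 = (2, 2, 2).
v_1 = A·v_0 = (-8, -22, -2).
v_2 = A·v_1 = (32, 120, 2).
v_3 = A·v_2 = (-128, -584, -2).
v_4 = A·v_3 = (512, 2728, 2).

v_4 = (512, 2728, 2)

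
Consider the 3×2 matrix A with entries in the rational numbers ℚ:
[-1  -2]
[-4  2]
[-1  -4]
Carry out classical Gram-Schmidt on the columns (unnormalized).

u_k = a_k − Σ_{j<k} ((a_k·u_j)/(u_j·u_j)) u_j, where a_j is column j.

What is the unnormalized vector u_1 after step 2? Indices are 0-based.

u_1 = (-19/9, 14/9, -37/9)

Step 1: u_0 = a_0 = (-1, -4, -1).
Step 2: u_1 = a_1 − (-1/9)·u_0 = (-19/9, 14/9, -37/9).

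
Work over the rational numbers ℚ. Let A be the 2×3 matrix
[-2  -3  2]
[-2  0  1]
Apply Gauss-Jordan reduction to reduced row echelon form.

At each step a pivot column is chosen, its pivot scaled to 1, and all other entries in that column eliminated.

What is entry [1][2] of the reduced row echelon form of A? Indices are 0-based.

M[1][2] = -1/3

step 1: normalize row 0 (÷-2) = (1, 3/2, -1)
  row 1: subtract -2×row0 = (0, 3, -1)
step 2: normalize row 1 (÷3) = (0, 1, -1/3)
  row 0: subtract 3/2×row1 = (1, 0, -1/2)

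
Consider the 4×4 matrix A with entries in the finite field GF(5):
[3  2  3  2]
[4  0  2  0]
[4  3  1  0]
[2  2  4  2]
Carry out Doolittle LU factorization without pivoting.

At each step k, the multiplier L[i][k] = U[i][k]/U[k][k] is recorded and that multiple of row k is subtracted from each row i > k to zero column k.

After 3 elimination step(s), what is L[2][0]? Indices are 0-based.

Step 1: pivot at (0,0) is 3.
  row1 ← row1 − (3)·row0  ⇒  L[1][0]=3, U row1=(0, 4, 3, 4)
  row2 ← row2 − (3)·row0  ⇒  L[2][0]=3, U row2=(0, 2, 2, 4)
  row3 ← row3 − (4)·row0  ⇒  L[3][0]=4, U row3=(0, 4, 2, 4)
Step 2: pivot at (1,1) is 4.
  row2 ← row2 − (3)·row1  ⇒  L[2][1]=3, U row2=(0, 0, 3, 2)
  row3 ← row3 − (1)·row1  ⇒  L[3][1]=1, U row3=(0, 0, 4, 0)
Step 3: pivot at (2,2) is 3.
  row3 ← row3 − (3)·row2  ⇒  L[3][2]=3, U row3=(0, 0, 0, 4)

L[2][0] = 3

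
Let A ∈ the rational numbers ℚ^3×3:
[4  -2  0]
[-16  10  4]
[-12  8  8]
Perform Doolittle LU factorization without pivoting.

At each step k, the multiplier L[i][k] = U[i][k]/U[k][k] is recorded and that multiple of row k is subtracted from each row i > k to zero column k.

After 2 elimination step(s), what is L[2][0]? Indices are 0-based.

L[2][0] = -3

Step 1: pivot at (0,0) is 4.
  row1 ← row1 − (-4)·row0  ⇒  L[1][0]=-4, U row1=(0, 2, 4)
  row2 ← row2 − (-3)·row0  ⇒  L[2][0]=-3, U row2=(0, 2, 8)
Step 2: pivot at (1,1) is 2.
  row2 ← row2 − (1)·row1  ⇒  L[2][1]=1, U row2=(0, 0, 4)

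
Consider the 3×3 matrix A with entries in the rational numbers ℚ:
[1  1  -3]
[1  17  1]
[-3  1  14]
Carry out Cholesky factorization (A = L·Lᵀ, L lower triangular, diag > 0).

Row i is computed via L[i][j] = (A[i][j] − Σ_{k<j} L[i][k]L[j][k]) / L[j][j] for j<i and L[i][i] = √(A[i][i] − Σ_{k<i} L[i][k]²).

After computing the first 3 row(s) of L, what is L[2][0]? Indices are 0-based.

Step 1: L[0][0] = √(1) = 1.
  L[1][0] = (1) / L[0][0] = 1.
Step 2: L[1][1] = √(16) = 4.
  L[2][0] = (-3) / L[0][0] = -3.
  L[2][1] = (4) / L[1][1] = 1.
Step 3: L[2][2] = √(4) = 2.

L[2][0] = -3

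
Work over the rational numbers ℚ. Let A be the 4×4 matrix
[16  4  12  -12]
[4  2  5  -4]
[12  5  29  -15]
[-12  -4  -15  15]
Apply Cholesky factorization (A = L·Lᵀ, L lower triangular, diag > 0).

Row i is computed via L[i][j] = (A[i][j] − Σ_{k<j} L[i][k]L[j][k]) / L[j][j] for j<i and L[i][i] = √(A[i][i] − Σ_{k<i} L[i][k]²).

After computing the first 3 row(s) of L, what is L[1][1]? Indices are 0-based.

Step 1: L[0][0] = √(16) = 4.
  L[1][0] = (4) / L[0][0] = 1.
Step 2: L[1][1] = √(1) = 1.
  L[2][0] = (12) / L[0][0] = 3.
  L[2][1] = (2) / L[1][1] = 2.
Step 3: L[2][2] = √(16) = 4.

L[1][1] = 1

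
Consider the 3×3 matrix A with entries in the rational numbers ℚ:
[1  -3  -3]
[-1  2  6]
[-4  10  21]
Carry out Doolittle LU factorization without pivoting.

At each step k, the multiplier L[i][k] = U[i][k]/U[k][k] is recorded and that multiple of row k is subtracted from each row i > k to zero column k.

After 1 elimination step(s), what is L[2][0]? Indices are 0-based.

L[2][0] = -4

[col 0] pivot 1
  R1 -= -1*R0 → (0, -1, 3)  (L[1][0] := -1)
  R2 -= -4*R0 → (0, -2, 9)  (L[2][0] := -4)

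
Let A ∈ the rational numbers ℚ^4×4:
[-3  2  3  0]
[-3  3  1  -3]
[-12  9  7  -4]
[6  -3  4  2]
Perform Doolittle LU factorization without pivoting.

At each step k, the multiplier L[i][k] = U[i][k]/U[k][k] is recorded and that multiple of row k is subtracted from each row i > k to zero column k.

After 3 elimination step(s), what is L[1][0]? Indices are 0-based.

L[1][0] = 1

k=0: U[0][0]=-3
  eliminate (1,0): mult=1, new row 1: (0, 1, -2, -3); set L[1][0]=1
  eliminate (2,0): mult=4, new row 2: (0, 1, -5, -4); set L[2][0]=4
  eliminate (3,0): mult=-2, new row 3: (0, 1, 10, 2); set L[3][0]=-2
k=1: U[1][1]=1
  eliminate (2,1): mult=1, new row 2: (0, 0, -3, -1); set L[2][1]=1
  eliminate (3,1): mult=1, new row 3: (0, 0, 12, 5); set L[3][1]=1
k=2: U[2][2]=-3
  eliminate (3,2): mult=-4, new row 3: (0, 0, 0, 1); set L[3][2]=-4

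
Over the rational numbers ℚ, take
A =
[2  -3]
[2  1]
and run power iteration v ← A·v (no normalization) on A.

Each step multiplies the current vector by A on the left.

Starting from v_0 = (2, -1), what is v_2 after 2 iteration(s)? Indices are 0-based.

v_0 = (2, -1).
v_1 = A·v_0 = (7, 3).
v_2 = A·v_1 = (5, 17).

v_2 = (5, 17)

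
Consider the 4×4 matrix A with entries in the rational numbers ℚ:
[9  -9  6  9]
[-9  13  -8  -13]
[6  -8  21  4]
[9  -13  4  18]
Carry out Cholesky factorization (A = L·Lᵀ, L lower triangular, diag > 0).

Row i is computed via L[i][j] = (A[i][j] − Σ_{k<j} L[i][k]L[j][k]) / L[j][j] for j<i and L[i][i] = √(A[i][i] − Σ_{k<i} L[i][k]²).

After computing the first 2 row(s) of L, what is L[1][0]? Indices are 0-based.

L[1][0] = -3

Step 1: L[0][0] = √(9) = 3.
  L[1][0] = (-9) / L[0][0] = -3.
Step 2: L[1][1] = √(4) = 2.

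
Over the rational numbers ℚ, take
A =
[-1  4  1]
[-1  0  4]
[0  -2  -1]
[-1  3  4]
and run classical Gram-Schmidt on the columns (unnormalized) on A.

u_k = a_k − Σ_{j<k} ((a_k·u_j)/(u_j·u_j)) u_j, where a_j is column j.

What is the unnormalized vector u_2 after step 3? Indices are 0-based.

Step 1: u_0 = a_0 = (-1, -1, 0, -1).
Step 2: u_1 = a_1 − (-7/3)·u_0 = (5/3, -7/3, -2, 2/3).
Step 3: u_2 = a_2 − (-3)·u_0 − (-9/38)·u_1 = (-61/38, 17/38, -28/19, 22/19).

u_2 = (-61/38, 17/38, -28/19, 22/19)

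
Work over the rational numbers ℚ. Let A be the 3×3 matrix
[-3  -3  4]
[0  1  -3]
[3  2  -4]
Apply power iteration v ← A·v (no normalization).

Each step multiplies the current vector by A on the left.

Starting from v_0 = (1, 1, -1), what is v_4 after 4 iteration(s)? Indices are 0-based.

v_4 = (1914, -893, -2065)

v_0 = (1, 1, -1).
v_1 = A·v_0 = (-10, 4, 9).
v_2 = A·v_1 = (54, -23, -58).
v_3 = A·v_2 = (-325, 151, 348).
v_4 = A·v_3 = (1914, -893, -2065).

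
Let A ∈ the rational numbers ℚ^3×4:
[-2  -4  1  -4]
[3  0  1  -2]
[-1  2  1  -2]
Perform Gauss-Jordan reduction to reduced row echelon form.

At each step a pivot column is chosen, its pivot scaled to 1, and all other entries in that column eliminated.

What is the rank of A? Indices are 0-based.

rank = 3

step 1: normalize row 0 (÷-2) = (1, 2, -1/2, 2)
  row 1: subtract 3×row0 = (0, -6, 5/2, -8)
  row 2: subtract -1×row0 = (0, 4, 1/2, 0)
step 2: normalize row 1 (÷-6) = (0, 1, -5/12, 4/3)
  row 0: subtract 2×row1 = (1, 0, 1/3, -2/3)
  row 2: subtract 4×row1 = (0, 0, 13/6, -16/3)
step 3: normalize row 2 (÷13/6) = (0, 0, 1, -32/13)
  row 0: subtract 1/3×row2 = (1, 0, 0, 2/13)
  row 1: subtract -5/12×row2 = (0, 1, 0, 4/13)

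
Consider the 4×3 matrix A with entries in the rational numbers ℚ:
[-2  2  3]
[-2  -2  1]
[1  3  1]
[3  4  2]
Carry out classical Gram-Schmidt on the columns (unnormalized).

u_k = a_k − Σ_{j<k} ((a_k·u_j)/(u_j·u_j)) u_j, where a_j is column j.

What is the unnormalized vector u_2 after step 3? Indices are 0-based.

u_2 = (7/123, 47/41, -76/123, 124/123)

Step 1: u_0 = a_0 = (-2, -2, 1, 3).
Step 2: u_1 = a_1 − (5/6)·u_0 = (11/3, -1/3, 13/6, 3/2).
Step 3: u_2 = a_2 − (-1/18)·u_0 − (95/123)·u_1 = (7/123, 47/41, -76/123, 124/123).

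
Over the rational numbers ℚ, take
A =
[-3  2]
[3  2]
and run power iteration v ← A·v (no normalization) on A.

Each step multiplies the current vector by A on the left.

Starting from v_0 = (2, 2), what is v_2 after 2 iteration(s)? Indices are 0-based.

v_0 = (2, 2).
v_1 = A·v_0 = (-2, 10).
v_2 = A·v_1 = (26, 14).

v_2 = (26, 14)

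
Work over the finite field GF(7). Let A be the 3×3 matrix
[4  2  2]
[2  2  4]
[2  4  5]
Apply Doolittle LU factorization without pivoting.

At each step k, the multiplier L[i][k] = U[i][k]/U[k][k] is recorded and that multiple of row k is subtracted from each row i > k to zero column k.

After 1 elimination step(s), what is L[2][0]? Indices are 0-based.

Step 1: pivot at (0,0) is 4.
  row1 ← row1 − (4)·row0  ⇒  L[1][0]=4, U row1=(0, 1, 3)
  row2 ← row2 − (4)·row0  ⇒  L[2][0]=4, U row2=(0, 3, 4)

L[2][0] = 4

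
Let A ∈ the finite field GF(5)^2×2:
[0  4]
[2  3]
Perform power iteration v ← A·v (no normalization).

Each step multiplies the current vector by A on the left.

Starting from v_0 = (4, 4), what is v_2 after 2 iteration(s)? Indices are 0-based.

v_0 = (4, 4).
v_1 = A·v_0 = (1, 0).
v_2 = A·v_1 = (0, 2).

v_2 = (0, 2)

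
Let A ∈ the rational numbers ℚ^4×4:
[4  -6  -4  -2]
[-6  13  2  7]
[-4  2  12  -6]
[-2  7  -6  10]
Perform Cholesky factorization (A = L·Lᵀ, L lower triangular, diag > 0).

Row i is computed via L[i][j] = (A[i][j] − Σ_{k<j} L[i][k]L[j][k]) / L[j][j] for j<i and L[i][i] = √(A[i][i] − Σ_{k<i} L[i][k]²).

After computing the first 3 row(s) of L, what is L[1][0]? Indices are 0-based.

L[1][0] = -3

Step 1: L[0][0] = √(4) = 2.
  L[1][0] = (-6) / L[0][0] = -3.
Step 2: L[1][1] = √(4) = 2.
  L[2][0] = (-4) / L[0][0] = -2.
  L[2][1] = (-4) / L[1][1] = -2.
Step 3: L[2][2] = √(4) = 2.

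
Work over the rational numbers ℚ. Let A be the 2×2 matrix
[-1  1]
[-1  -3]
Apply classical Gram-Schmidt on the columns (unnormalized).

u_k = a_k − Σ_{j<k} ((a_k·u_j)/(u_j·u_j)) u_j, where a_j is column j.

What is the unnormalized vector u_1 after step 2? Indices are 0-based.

u_1 = (2, -2)

Step 1: u_0 = a_0 = (-1, -1).
Step 2: u_1 = a_1 − (1)·u_0 = (2, -2).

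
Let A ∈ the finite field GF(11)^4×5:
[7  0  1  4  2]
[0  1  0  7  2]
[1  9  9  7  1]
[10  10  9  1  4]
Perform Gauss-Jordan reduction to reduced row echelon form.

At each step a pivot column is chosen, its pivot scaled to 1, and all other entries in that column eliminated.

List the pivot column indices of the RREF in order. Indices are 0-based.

step 1: normalize row 0 (÷7) = (1, 0, 8, 10, 5)
  row 2: subtract 1×row0 = (0, 9, 1, 8, 7)
  row 3: subtract 10×row0 = (0, 10, 6, 0, 9)
step 2: normalize row 1 (÷1) = (0, 1, 0, 7, 2)
  row 2: subtract 9×row1 = (0, 0, 1, 0, 0)
  row 3: subtract 10×row1 = (0, 0, 6, 7, 0)
step 3: normalize row 2 (÷1) = (0, 0, 1, 0, 0)
  row 0: subtract 8×row2 = (1, 0, 0, 10, 5)
  row 3: subtract 6×row2 = (0, 0, 0, 7, 0)
step 4: normalize row 3 (÷7) = (0, 0, 0, 1, 0)
  row 0: subtract 10×row3 = (1, 0, 0, 0, 5)
  row 1: subtract 7×row3 = (0, 1, 0, 0, 2)

pivot columns: 0, 1, 2, 3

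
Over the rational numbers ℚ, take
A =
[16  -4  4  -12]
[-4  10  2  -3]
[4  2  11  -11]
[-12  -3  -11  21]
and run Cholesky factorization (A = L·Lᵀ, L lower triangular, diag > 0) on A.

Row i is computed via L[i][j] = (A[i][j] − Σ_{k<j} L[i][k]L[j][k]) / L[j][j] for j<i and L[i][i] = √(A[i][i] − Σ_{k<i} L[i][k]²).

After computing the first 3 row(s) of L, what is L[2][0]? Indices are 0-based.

L[2][0] = 1

Step 1: L[0][0] = √(16) = 4.
  L[1][0] = (-4) / L[0][0] = -1.
Step 2: L[1][1] = √(9) = 3.
  L[2][0] = (4) / L[0][0] = 1.
  L[2][1] = (3) / L[1][1] = 1.
Step 3: L[2][2] = √(9) = 3.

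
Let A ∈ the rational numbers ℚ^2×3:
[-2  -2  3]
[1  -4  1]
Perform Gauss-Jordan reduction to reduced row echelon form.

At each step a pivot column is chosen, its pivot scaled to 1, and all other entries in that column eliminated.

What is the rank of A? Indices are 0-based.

[1] R0 /= -2  ⇒  (1, 1, -3/2)
     R1 -= 1·R0  ⇒  (0, -5, 5/2)
[2] R1 /= -5  ⇒  (0, 1, -1/2)
     R0 -= 1·R1  ⇒  (1, 0, -1)

rank = 2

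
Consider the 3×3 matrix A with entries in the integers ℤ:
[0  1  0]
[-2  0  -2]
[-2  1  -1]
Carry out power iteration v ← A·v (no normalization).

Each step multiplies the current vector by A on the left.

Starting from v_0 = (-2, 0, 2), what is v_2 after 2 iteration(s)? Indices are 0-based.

v_0 = (-2, 0, 2).
v_1 = A·v_0 = (0, 0, 2).
v_2 = A·v_1 = (0, -4, -2).

v_2 = (0, -4, -2)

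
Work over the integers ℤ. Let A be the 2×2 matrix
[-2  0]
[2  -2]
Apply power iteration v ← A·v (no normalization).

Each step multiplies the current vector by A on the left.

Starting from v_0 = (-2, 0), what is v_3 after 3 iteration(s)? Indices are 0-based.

v_0 = (-2, 0).
v_1 = A·v_0 = (4, -4).
v_2 = A·v_1 = (-8, 16).
v_3 = A·v_2 = (16, -48).

v_3 = (16, -48)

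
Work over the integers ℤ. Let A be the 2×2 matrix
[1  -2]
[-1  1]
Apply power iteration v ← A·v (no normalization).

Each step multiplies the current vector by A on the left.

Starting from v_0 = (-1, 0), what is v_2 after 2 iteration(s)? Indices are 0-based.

v_0 = (-1, 0).
v_1 = A·v_0 = (-1, 1).
v_2 = A·v_1 = (-3, 2).

v_2 = (-3, 2)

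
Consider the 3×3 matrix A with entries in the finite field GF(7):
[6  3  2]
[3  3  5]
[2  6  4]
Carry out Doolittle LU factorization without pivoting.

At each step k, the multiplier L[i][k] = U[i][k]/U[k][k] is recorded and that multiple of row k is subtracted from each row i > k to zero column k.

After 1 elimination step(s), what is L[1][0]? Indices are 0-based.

Step 1: pivot at (0,0) is 6.
  row1 ← row1 − (4)·row0  ⇒  L[1][0]=4, U row1=(0, 5, 4)
  row2 ← row2 − (5)·row0  ⇒  L[2][0]=5, U row2=(0, 5, 1)

L[1][0] = 4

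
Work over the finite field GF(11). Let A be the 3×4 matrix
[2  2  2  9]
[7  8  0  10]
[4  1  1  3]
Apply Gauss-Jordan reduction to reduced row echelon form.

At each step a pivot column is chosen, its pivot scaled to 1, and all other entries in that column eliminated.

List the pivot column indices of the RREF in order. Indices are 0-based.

pivot columns: 0, 1, 2

pivot(0,0)=2: scale R0 → (1, 1, 1, 10)
  clear (1,0): R1 −= (7)R0 → (0, 1, 4, 6)
  clear (2,0): R2 −= (4)R0 → (0, 8, 8, 7)
pivot(1,1)=1: scale R1 → (0, 1, 4, 6)
  clear (0,1): R0 −= (1)R1 → (1, 0, 8, 4)
  clear (2,1): R2 −= (8)R1 → (0, 0, 9, 3)
pivot(2,2)=9: scale R2 → (0, 0, 1, 4)
  clear (0,2): R0 −= (8)R2 → (1, 0, 0, 5)
  clear (1,2): R1 −= (4)R2 → (0, 1, 0, 1)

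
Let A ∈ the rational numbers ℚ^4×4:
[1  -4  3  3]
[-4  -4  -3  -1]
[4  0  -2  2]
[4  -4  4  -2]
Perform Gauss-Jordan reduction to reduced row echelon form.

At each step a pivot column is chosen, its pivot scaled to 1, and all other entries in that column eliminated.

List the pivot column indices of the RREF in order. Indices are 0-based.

pivot columns: 0, 1, 2, 3

pivot(0,0)=1: scale R0 → (1, -4, 3, 3)
  clear (1,0): R1 −= (-4)R0 → (0, -20, 9, 11)
  clear (2,0): R2 −= (4)R0 → (0, 16, -14, -10)
  clear (3,0): R3 −= (4)R0 → (0, 12, -8, -14)
pivot(1,1)=-20: scale R1 → (0, 1, -9/20, -11/20)
  clear (0,1): R0 −= (-4)R1 → (1, 0, 6/5, 4/5)
  clear (2,1): R2 −= (16)R1 → (0, 0, -34/5, -6/5)
  clear (3,1): R3 −= (12)R1 → (0, 0, -13/5, -37/5)
pivot(2,2)=-34/5: scale R2 → (0, 0, 1, 3/17)
  clear (0,2): R0 −= (6/5)R2 → (1, 0, 0, 10/17)
  clear (1,2): R1 −= (-9/20)R2 → (0, 1, 0, -8/17)
  clear (3,2): R3 −= (-13/5)R2 → (0, 0, 0, -118/17)
pivot(3,3)=-118/17: scale R3 → (0, 0, 0, 1)
  clear (0,3): R0 −= (10/17)R3 → (1, 0, 0, 0)
  clear (1,3): R1 −= (-8/17)R3 → (0, 1, 0, 0)
  clear (2,3): R2 −= (3/17)R3 → (0, 0, 1, 0)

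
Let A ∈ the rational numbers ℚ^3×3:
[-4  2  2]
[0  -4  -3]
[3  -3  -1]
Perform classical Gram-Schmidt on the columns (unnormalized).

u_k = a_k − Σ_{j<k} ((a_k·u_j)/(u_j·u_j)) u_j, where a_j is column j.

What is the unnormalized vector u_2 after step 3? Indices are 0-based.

u_2 = (78/109, -39/109, 104/109)

Step 1: u_0 = a_0 = (-4, 0, 3).
Step 2: u_1 = a_1 − (-17/25)·u_0 = (-18/25, -4, -24/25).
Step 3: u_2 = a_2 − (-11/25)·u_0 − (72/109)·u_1 = (78/109, -39/109, 104/109).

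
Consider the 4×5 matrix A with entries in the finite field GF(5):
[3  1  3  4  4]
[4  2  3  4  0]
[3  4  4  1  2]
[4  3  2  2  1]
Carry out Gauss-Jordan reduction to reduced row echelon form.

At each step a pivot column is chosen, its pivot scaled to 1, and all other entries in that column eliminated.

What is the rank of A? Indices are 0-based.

rank = 4

pivot(0,0)=3: scale R0 → (1, 2, 1, 3, 3)
  clear (1,0): R1 −= (4)R0 → (0, 4, 4, 2, 3)
  clear (2,0): R2 −= (3)R0 → (0, 3, 1, 2, 3)
  clear (3,0): R3 −= (4)R0 → (0, 0, 3, 0, 4)
pivot(1,1)=4: scale R1 → (0, 1, 1, 3, 2)
  clear (0,1): R0 −= (2)R1 → (1, 0, 4, 2, 4)
  clear (2,1): R2 −= (3)R1 → (0, 0, 3, 3, 2)
pivot(2,2)=3: scale R2 → (0, 0, 1, 1, 4)
  clear (0,2): R0 −= (4)R2 → (1, 0, 0, 3, 3)
  clear (1,2): R1 −= (1)R2 → (0, 1, 0, 2, 3)
  clear (3,2): R3 −= (3)R2 → (0, 0, 0, 2, 2)
pivot(3,3)=2: scale R3 → (0, 0, 0, 1, 1)
  clear (0,3): R0 −= (3)R3 → (1, 0, 0, 0, 0)
  clear (1,3): R1 −= (2)R3 → (0, 1, 0, 0, 1)
  clear (2,3): R2 −= (1)R3 → (0, 0, 1, 0, 3)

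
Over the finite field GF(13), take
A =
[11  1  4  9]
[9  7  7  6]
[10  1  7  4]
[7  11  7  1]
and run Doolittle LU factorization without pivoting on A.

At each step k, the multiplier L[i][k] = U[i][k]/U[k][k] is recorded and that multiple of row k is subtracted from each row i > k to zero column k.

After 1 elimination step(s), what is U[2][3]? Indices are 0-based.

k=0: U[0][0]=11
  eliminate (1,0): mult=2, new row 1: (0, 5, 12, 1); set L[1][0]=2
  eliminate (2,0): mult=8, new row 2: (0, 6, 1, 10); set L[2][0]=8
  eliminate (3,0): mult=3, new row 3: (0, 8, 8, 0); set L[3][0]=3

U[2][3] = 10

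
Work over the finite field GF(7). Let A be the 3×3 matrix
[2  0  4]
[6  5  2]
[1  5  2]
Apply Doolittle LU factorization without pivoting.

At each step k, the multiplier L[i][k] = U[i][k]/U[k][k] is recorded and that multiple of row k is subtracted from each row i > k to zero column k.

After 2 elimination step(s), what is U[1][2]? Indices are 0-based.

Step 1: pivot at (0,0) is 2.
  row1 ← row1 − (3)·row0  ⇒  L[1][0]=3, U row1=(0, 5, 4)
  row2 ← row2 − (4)·row0  ⇒  L[2][0]=4, U row2=(0, 5, 0)
Step 2: pivot at (1,1) is 5.
  row2 ← row2 − (1)·row1  ⇒  L[2][1]=1, U row2=(0, 0, 3)

U[1][2] = 4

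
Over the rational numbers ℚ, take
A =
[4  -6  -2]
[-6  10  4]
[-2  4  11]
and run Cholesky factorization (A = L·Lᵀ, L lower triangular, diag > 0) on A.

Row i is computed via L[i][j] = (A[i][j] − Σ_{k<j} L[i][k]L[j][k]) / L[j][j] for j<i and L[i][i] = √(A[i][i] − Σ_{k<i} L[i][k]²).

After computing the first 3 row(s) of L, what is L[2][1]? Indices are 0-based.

L[2][1] = 1

Step 1: L[0][0] = √(4) = 2.
  L[1][0] = (-6) / L[0][0] = -3.
Step 2: L[1][1] = √(1) = 1.
  L[2][0] = (-2) / L[0][0] = -1.
  L[2][1] = (1) / L[1][1] = 1.
Step 3: L[2][2] = √(9) = 3.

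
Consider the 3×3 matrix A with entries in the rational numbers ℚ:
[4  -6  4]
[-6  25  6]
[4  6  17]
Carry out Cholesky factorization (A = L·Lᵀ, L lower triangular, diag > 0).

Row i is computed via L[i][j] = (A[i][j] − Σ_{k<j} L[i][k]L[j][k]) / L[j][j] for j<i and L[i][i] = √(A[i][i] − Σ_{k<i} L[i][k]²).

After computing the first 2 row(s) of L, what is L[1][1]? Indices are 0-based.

L[1][1] = 4

Step 1: L[0][0] = √(4) = 2.
  L[1][0] = (-6) / L[0][0] = -3.
Step 2: L[1][1] = √(16) = 4.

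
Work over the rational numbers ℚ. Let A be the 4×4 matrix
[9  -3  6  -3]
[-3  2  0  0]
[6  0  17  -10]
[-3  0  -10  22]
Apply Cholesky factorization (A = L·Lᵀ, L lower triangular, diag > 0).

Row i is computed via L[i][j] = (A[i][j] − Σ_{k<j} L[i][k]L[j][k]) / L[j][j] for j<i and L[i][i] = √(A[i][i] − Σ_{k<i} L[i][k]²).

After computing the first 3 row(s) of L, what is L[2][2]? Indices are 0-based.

Step 1: L[0][0] = √(9) = 3.
  L[1][0] = (-3) / L[0][0] = -1.
Step 2: L[1][1] = √(1) = 1.
  L[2][0] = (6) / L[0][0] = 2.
  L[2][1] = (2) / L[1][1] = 2.
Step 3: L[2][2] = √(9) = 3.

L[2][2] = 3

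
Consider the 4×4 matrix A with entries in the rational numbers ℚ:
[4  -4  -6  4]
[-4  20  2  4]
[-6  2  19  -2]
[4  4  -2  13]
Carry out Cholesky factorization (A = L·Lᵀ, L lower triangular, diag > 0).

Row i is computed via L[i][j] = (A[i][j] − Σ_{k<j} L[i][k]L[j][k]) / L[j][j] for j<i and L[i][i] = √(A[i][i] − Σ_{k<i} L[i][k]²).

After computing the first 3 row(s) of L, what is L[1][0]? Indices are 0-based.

L[1][0] = -2

Step 1: L[0][0] = √(4) = 2.
  L[1][0] = (-4) / L[0][0] = -2.
Step 2: L[1][1] = √(16) = 4.
  L[2][0] = (-6) / L[0][0] = -3.
  L[2][1] = (-4) / L[1][1] = -1.
Step 3: L[2][2] = √(9) = 3.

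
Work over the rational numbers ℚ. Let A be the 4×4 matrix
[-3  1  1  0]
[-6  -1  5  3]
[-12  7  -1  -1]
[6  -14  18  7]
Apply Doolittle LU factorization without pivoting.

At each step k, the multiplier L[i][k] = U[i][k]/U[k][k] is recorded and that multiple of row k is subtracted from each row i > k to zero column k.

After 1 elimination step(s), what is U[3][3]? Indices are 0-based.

Step 1: pivot at (0,0) is -3.
  row1 ← row1 − (2)·row0  ⇒  L[1][0]=2, U row1=(0, -3, 3, 3)
  row2 ← row2 − (4)·row0  ⇒  L[2][0]=4, U row2=(0, 3, -5, -1)
  row3 ← row3 − (-2)·row0  ⇒  L[3][0]=-2, U row3=(0, -12, 20, 7)

U[3][3] = 7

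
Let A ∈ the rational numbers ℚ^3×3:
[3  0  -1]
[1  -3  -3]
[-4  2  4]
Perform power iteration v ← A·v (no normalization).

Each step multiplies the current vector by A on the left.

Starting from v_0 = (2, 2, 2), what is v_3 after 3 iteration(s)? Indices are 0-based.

v_0 = (2, 2, 2).
v_1 = A·v_0 = (4, -10, 4).
v_2 = A·v_1 = (8, 22, -20).
v_3 = A·v_2 = (44, 2, -68).

v_3 = (44, 2, -68)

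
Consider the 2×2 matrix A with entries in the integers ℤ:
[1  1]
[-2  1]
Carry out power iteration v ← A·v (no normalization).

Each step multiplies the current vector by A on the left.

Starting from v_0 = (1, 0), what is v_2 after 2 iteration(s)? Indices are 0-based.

v_2 = (-1, -4)

v_0 = (1, 0).
v_1 = A·v_0 = (1, -2).
v_2 = A·v_1 = (-1, -4).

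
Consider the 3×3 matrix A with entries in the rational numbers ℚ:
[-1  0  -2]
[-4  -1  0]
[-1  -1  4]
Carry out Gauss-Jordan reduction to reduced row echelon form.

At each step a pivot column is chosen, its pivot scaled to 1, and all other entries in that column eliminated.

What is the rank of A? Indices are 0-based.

pivot(0,0)=-1: scale R0 → (1, 0, 2)
  clear (1,0): R1 −= (-4)R0 → (0, -1, 8)
  clear (2,0): R2 −= (-1)R0 → (0, -1, 6)
pivot(1,1)=-1: scale R1 → (0, 1, -8)
  clear (2,1): R2 −= (-1)R1 → (0, 0, -2)
pivot(2,2)=-2: scale R2 → (0, 0, 1)
  clear (0,2): R0 −= (2)R2 → (1, 0, 0)
  clear (1,2): R1 −= (-8)R2 → (0, 1, 0)

rank = 3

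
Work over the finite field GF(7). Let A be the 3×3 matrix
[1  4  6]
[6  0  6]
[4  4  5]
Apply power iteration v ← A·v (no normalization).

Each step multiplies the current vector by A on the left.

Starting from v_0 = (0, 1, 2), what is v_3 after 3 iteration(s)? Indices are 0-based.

v_0 = (0, 1, 2).
v_1 = A·v_0 = (2, 5, 0).
v_2 = A·v_1 = (1, 5, 0).
v_3 = A·v_2 = (0, 6, 3).

v_3 = (0, 6, 3)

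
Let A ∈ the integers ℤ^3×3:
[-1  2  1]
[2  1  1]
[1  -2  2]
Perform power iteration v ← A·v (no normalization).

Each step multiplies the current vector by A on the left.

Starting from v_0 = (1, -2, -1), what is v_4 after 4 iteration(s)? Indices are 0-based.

v_4 = (68, -13, 25)

v_0 = (1, -2, -1).
v_1 = A·v_0 = (-6, -1, 3).
v_2 = A·v_1 = (7, -10, 2).
v_3 = A·v_2 = (-25, 6, 31).
v_4 = A·v_3 = (68, -13, 25).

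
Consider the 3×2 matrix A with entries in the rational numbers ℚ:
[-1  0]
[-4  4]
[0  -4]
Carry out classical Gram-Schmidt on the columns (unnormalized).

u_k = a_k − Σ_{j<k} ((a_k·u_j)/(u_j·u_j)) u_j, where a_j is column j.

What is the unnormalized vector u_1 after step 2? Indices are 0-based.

u_1 = (-16/17, 4/17, -4)

Step 1: u_0 = a_0 = (-1, -4, 0).
Step 2: u_1 = a_1 − (-16/17)·u_0 = (-16/17, 4/17, -4).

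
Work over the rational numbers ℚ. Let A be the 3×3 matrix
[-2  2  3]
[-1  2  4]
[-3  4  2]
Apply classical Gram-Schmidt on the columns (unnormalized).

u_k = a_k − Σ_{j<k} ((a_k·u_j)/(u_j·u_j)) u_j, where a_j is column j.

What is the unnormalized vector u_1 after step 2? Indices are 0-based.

u_1 = (-4/7, 5/7, 1/7)

Step 1: u_0 = a_0 = (-2, -1, -3).
Step 2: u_1 = a_1 − (-9/7)·u_0 = (-4/7, 5/7, 1/7).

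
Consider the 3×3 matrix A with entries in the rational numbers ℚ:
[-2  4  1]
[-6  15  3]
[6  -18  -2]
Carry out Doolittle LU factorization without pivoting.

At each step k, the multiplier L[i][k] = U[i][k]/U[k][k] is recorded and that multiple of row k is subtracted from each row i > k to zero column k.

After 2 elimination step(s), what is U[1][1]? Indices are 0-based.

k=0: U[0][0]=-2
  eliminate (1,0): mult=3, new row 1: (0, 3, 0); set L[1][0]=3
  eliminate (2,0): mult=-3, new row 2: (0, -6, 1); set L[2][0]=-3
k=1: U[1][1]=3
  eliminate (2,1): mult=-2, new row 2: (0, 0, 1); set L[2][1]=-2

U[1][1] = 3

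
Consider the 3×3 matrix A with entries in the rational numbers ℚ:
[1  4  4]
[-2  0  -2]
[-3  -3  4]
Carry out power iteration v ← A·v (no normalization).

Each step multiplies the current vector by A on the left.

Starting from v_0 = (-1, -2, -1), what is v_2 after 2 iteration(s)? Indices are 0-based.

v_2 = (23, 16, 47)

v_0 = (-1, -2, -1).
v_1 = A·v_0 = (-13, 4, 5).
v_2 = A·v_1 = (23, 16, 47).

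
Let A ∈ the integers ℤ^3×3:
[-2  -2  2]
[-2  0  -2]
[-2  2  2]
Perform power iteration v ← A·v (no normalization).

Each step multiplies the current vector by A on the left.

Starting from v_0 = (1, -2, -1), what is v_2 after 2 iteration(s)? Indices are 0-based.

v_2 = (-16, 16, -16)

v_0 = (1, -2, -1).
v_1 = A·v_0 = (0, 0, -8).
v_2 = A·v_1 = (-16, 16, -16).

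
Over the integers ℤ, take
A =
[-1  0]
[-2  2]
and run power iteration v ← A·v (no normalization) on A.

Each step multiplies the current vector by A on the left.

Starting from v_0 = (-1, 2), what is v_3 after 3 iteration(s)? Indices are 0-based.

v_3 = (1, 22)

v_0 = (-1, 2).
v_1 = A·v_0 = (1, 6).
v_2 = A·v_1 = (-1, 10).
v_3 = A·v_2 = (1, 22).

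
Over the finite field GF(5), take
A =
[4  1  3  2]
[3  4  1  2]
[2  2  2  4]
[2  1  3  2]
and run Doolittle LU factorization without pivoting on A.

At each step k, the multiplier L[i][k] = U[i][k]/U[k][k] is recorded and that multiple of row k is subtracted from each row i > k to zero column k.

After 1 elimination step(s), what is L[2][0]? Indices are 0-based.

L[2][0] = 3

[col 0] pivot 4
  R1 -= 2*R0 → (0, 2, 0, 3)  (L[1][0] := 2)
  R2 -= 3*R0 → (0, 4, 3, 3)  (L[2][0] := 3)
  R3 -= 3*R0 → (0, 3, 4, 1)  (L[3][0] := 3)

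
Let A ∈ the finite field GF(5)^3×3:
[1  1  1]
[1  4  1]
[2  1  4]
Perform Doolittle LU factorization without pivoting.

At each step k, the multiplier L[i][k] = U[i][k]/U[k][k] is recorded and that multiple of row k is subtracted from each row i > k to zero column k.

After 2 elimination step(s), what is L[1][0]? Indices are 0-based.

Step 1: pivot at (0,0) is 1.
  row1 ← row1 − (1)·row0  ⇒  L[1][0]=1, U row1=(0, 3, 0)
  row2 ← row2 − (2)·row0  ⇒  L[2][0]=2, U row2=(0, 4, 2)
Step 2: pivot at (1,1) is 3.
  row2 ← row2 − (3)·row1  ⇒  L[2][1]=3, U row2=(0, 0, 2)

L[1][0] = 1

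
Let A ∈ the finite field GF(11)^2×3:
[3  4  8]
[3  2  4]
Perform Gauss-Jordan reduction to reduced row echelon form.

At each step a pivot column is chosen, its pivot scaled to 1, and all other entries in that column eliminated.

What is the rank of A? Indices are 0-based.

rank = 2

pivot(0,0)=3: scale R0 → (1, 5, 10)
  clear (1,0): R1 −= (3)R0 → (0, 9, 7)
pivot(1,1)=9: scale R1 → (0, 1, 2)
  clear (0,1): R0 −= (5)R1 → (1, 0, 0)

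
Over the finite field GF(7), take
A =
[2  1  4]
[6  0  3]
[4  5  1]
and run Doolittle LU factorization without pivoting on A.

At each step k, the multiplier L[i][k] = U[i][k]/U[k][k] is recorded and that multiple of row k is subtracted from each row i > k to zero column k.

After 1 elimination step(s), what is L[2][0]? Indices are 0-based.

[col 0] pivot 2
  R1 -= 3*R0 → (0, 4, 5)  (L[1][0] := 3)
  R2 -= 2*R0 → (0, 3, 0)  (L[2][0] := 2)

L[2][0] = 2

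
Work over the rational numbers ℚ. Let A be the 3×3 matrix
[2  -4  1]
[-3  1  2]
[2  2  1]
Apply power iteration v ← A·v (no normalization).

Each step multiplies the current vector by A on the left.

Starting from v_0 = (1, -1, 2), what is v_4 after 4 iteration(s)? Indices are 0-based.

v_4 = (434, -412, 206)

v_0 = (1, -1, 2).
v_1 = A·v_0 = (8, 0, 2).
v_2 = A·v_1 = (18, -20, 18).
v_3 = A·v_2 = (134, -38, 14).
v_4 = A·v_3 = (434, -412, 206).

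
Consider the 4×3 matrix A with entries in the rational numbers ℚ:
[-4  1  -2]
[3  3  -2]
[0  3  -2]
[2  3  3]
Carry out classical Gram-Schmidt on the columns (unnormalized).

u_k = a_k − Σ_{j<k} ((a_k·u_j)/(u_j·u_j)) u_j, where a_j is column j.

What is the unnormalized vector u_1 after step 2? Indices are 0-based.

Step 1: u_0 = a_0 = (-4, 3, 0, 2).
Step 2: u_1 = a_1 − (11/29)·u_0 = (73/29, 54/29, 3, 65/29).

u_1 = (73/29, 54/29, 3, 65/29)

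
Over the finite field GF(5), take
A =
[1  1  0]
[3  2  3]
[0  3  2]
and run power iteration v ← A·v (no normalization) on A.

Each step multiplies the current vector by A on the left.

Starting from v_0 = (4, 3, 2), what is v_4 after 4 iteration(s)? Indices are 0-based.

v_4 = (2, 3, 4)

v_0 = (4, 3, 2).
v_1 = A·v_0 = (2, 4, 3).
v_2 = A·v_1 = (1, 3, 3).
v_3 = A·v_2 = (4, 3, 0).
v_4 = A·v_3 = (2, 3, 4).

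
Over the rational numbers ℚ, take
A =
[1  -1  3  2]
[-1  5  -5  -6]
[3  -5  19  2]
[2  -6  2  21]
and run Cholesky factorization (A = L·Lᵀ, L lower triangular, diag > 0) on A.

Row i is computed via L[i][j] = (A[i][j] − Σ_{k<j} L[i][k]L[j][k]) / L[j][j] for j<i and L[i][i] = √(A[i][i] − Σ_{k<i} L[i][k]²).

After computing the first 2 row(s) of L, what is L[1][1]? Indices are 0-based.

L[1][1] = 2

Step 1: L[0][0] = √(1) = 1.
  L[1][0] = (-1) / L[0][0] = -1.
Step 2: L[1][1] = √(4) = 2.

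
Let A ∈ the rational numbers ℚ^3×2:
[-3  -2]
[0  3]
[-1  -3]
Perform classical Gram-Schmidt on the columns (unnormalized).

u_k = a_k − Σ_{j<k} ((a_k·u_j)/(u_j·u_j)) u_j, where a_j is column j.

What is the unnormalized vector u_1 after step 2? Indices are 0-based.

Step 1: u_0 = a_0 = (-3, 0, -1).
Step 2: u_1 = a_1 − (9/10)·u_0 = (7/10, 3, -21/10).

u_1 = (7/10, 3, -21/10)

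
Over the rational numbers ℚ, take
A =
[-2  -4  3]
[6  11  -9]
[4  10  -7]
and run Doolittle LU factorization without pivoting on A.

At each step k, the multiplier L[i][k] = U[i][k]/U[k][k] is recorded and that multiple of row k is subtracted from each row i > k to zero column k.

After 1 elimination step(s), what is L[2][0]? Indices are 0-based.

[col 0] pivot -2
  R1 -= -3*R0 → (0, -1, 0)  (L[1][0] := -3)
  R2 -= -2*R0 → (0, 2, -1)  (L[2][0] := -2)

L[2][0] = -2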